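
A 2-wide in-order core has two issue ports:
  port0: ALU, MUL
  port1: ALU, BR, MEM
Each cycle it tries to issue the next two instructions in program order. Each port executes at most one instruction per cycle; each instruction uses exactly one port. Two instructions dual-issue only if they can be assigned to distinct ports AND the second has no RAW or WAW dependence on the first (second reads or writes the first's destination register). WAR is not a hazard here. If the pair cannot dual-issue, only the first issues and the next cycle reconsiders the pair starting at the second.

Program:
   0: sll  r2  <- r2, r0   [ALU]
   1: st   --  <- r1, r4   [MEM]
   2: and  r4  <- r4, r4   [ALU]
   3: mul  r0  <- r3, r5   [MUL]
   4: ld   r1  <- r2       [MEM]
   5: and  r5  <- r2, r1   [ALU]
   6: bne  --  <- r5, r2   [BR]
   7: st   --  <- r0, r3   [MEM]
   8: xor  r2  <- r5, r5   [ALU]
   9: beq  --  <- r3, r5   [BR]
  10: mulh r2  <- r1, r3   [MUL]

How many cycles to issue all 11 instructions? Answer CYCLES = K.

CYCLES = 7

[0] i0+i1  sll;st  -- 2-wide
[1] i2+i3  and;mul  -- 2-wide
[2] i4  ld  -- RAW r1
[3] i5  and  -- RAW r5
[4] i6  bne  -- no-port BR/MEM
[5] i7+i8  st;xor  -- 2-wide
[6] i9+i10  beq;mulh  -- 2-wide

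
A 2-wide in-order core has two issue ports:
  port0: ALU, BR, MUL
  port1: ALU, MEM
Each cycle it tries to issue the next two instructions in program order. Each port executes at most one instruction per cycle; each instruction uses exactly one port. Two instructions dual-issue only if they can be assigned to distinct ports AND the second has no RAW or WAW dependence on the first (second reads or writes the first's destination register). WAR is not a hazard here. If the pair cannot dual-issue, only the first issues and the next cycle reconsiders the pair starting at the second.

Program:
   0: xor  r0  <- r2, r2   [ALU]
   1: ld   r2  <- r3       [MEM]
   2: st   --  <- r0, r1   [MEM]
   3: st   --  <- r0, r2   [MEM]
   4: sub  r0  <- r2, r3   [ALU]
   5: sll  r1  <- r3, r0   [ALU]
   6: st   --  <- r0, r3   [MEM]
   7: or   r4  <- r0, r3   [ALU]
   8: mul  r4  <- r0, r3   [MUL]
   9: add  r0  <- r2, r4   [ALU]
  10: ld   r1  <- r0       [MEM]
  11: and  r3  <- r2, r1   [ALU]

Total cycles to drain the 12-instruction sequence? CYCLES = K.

  cy0 -> i0+i1 (xor.ALU/ld.MEM) pair
  cy1 -> i2 (st.MEM) no-port MEM/MEM
  cy2 -> i3+i4 (st.MEM/sub.ALU) pair
  cy3 -> i5+i6 (sll.ALU/st.MEM) pair
  cy4 -> i7 (or.ALU) WAW r4
  cy5 -> i8 (mul.MUL) RAW r4
  cy6 -> i9 (add.ALU) RAW r0
  cy7 -> i10 (ld.MEM) RAW r1
  cy8 -> i11 (and.ALU) tail

CYCLES = 9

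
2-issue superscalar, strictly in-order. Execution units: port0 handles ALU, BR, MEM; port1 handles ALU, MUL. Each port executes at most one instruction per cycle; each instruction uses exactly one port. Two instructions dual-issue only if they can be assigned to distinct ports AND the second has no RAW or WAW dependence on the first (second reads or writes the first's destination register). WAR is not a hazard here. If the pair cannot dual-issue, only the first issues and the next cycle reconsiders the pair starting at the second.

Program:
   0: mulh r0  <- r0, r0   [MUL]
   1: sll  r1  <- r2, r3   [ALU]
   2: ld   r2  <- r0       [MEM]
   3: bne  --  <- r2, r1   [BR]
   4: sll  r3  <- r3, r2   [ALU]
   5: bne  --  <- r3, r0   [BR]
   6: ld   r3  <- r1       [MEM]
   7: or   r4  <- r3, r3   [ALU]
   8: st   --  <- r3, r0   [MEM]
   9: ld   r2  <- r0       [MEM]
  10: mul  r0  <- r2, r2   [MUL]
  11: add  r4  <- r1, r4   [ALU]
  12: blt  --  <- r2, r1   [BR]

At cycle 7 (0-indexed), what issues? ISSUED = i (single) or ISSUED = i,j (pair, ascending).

c0: i0+i1 mulh+sll  dual
c1: i2 ld  no-port MEM/BR
c2: i3+i4 bne+sll  dual
c3: i5 bne  no-port BR/MEM
c4: i6 ld  RAW r3
c5: i7+i8 or+st  dual
c6: i9 ld  RAW r2
c7: i10+i11 mul+add  dual
c8: i12 blt  tail

ISSUED = 10,11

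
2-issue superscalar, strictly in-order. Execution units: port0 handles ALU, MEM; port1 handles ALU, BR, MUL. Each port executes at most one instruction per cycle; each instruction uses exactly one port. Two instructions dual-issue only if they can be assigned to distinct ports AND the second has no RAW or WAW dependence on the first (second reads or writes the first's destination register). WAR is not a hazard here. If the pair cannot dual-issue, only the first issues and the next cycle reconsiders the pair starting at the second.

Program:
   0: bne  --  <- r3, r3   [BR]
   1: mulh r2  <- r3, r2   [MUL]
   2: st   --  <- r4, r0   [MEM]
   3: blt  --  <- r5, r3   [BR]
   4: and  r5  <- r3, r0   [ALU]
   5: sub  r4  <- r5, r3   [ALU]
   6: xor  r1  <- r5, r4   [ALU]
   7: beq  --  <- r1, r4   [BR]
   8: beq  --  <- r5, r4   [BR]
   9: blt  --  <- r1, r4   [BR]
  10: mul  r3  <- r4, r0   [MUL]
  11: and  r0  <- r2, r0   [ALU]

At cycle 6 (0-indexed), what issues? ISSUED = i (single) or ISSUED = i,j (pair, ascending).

  cy0 -> i0 (bne) no-port BR/MUL
  cy1 -> i1+i2 (mulh;st) dual
  cy2 -> i3+i4 (blt;and) dual
  cy3 -> i5 (sub) RAW r4
  cy4 -> i6 (xor) RAW r1
  cy5 -> i7 (beq) no-port BR/BR
  cy6 -> i8 (beq) no-port BR/BR
  cy7 -> i9 (blt) no-port BR/MUL
  cy8 -> i10+i11 (mul;and) dual

ISSUED = 8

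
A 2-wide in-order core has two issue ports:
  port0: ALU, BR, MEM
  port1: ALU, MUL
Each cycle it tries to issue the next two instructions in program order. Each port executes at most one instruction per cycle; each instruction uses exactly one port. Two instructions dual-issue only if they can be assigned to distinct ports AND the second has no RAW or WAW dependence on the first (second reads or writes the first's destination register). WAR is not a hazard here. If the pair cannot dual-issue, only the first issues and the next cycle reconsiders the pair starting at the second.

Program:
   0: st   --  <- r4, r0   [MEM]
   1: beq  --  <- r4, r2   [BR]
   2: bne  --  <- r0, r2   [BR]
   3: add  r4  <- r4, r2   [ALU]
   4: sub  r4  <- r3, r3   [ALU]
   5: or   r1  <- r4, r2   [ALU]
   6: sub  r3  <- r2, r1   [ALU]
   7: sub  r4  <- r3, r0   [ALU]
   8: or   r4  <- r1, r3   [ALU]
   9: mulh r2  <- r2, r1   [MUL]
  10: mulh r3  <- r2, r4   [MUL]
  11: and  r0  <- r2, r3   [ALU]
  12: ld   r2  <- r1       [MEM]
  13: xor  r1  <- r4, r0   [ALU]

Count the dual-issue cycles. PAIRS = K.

[0] i0  st  -- no-port MEM/BR
[1] i1  beq  -- no-port BR/BR
[2] i2+i3  bne;add  -- pair
[3] i4  sub  -- RAW r4
[4] i5  or  -- RAW r1
[5] i6  sub  -- RAW r3
[6] i7  sub  -- WAW r4
[7] i8+i9  or;mulh  -- pair
[8] i10  mulh  -- RAW r3
[9] i11+i12  and;ld  -- pair
[10] i13  xor  -- tail

PAIRS = 3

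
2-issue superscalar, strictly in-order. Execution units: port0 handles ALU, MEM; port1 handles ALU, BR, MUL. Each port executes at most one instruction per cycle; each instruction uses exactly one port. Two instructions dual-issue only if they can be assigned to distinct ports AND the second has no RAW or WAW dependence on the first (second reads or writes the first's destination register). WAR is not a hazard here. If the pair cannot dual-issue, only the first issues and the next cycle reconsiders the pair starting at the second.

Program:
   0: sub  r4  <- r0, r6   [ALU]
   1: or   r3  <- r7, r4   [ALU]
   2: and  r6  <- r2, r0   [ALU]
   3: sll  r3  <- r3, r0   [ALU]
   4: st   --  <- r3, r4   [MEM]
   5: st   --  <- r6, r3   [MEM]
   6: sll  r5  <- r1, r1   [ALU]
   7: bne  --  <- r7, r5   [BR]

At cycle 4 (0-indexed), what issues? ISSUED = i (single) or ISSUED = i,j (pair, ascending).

[0] i0  sub.ALU  -- RAW r4
[1] i1,i2  or.ALU/and.ALU  -- pair
[2] i3  sll.ALU  -- RAW r3
[3] i4  st.MEM  -- no-port MEM/MEM
[4] i5,i6  st.MEM/sll.ALU  -- pair
[5] i7  bne.BR  -- tail

ISSUED = 5,6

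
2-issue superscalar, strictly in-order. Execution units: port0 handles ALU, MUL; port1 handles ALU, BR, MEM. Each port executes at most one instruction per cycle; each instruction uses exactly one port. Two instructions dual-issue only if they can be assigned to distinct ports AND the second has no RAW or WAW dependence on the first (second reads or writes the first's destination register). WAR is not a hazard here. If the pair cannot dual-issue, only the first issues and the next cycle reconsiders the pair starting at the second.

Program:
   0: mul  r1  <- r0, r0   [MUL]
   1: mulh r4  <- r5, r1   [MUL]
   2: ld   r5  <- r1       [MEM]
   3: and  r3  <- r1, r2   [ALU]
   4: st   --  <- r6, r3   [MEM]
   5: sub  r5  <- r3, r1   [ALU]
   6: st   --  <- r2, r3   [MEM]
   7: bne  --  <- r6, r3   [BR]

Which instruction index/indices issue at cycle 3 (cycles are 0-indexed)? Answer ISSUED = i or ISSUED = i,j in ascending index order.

ISSUED = 4,5

[0] i0  mul  -- no-port MUL/MUL
[1] i1&i2  mulh/ld  -- dual
[2] i3  and  -- RAW r3
[3] i4&i5  st/sub  -- dual
[4] i6  st  -- no-port MEM/BR
[5] i7  bne  -- tail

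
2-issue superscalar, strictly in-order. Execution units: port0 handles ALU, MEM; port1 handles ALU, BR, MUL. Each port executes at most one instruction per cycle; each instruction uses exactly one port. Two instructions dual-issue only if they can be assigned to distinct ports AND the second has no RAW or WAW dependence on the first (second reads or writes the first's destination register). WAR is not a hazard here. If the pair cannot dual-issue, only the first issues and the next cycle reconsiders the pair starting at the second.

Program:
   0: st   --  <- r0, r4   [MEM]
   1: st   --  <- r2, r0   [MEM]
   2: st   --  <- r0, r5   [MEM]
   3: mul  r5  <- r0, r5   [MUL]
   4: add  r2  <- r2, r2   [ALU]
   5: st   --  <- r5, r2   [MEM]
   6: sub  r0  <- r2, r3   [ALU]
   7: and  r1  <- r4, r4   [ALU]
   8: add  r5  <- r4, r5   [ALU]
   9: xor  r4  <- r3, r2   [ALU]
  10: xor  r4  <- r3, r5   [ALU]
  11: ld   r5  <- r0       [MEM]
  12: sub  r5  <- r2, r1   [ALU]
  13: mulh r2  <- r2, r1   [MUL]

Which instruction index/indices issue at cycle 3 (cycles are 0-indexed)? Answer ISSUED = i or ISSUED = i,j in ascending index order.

#0 head=0: st.MEM i0 no-port MEM/MEM
#1 head=1: st.MEM i1 no-port MEM/MEM
#2 head=2: st.MEM+mul.MUL i2,i3 pair
#3 head=4: add.ALU i4 RAW r2
#4 head=5: st.MEM+sub.ALU i5,i6 pair
#5 head=7: and.ALU+add.ALU i7,i8 pair
#6 head=9: xor.ALU i9 WAW r4
#7 head=10: xor.ALU+ld.MEM i10,i11 pair
#8 head=12: sub.ALU+mulh.MUL i12,i13 pair

ISSUED = 4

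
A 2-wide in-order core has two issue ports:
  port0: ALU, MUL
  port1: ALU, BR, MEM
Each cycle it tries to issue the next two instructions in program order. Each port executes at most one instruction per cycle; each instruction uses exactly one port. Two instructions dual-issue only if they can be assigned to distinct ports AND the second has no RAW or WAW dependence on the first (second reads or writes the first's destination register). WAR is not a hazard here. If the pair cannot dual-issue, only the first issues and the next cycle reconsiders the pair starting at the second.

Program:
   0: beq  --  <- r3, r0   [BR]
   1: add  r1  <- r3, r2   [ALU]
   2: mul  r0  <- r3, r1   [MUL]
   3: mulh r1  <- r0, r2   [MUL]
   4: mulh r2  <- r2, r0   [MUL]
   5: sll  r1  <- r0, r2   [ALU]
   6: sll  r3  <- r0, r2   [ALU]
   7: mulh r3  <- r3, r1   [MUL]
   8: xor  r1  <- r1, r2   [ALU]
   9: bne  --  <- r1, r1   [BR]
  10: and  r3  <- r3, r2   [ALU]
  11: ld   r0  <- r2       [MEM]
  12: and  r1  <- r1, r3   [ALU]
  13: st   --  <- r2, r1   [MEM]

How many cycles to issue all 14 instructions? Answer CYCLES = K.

CYCLES = 9

0. beq/add @i0/i1  | 2-wide
1. mul @i2  | no-port MUL/MUL
2. mulh @i3  | no-port MUL/MUL
3. mulh @i4  | RAW r2
4. sll/sll @i5/i6  | 2-wide
5. mulh/xor @i7/i8  | 2-wide
6. bne/and @i9/i10  | 2-wide
7. ld/and @i11/i12  | 2-wide
8. st @i13  | tail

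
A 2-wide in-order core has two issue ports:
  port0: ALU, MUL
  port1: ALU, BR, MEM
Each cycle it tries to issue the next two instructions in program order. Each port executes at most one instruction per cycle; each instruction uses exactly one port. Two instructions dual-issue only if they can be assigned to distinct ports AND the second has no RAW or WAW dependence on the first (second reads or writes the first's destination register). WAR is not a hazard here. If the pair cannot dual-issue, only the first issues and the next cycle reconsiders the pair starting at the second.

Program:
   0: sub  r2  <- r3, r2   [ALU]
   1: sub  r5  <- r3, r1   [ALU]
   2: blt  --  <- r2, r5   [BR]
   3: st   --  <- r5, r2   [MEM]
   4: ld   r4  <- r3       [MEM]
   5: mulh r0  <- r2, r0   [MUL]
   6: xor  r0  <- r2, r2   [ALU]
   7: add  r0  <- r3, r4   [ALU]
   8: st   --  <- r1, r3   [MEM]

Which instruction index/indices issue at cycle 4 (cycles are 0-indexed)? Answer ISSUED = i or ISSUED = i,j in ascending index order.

ISSUED = 6

  cy0 -> i0,i1 (sub sub) pair
  cy1 -> i2 (blt) no-port BR/MEM
  cy2 -> i3 (st) no-port MEM/MEM
  cy3 -> i4,i5 (ld mulh) pair
  cy4 -> i6 (xor) WAW r0
  cy5 -> i7,i8 (add st) pair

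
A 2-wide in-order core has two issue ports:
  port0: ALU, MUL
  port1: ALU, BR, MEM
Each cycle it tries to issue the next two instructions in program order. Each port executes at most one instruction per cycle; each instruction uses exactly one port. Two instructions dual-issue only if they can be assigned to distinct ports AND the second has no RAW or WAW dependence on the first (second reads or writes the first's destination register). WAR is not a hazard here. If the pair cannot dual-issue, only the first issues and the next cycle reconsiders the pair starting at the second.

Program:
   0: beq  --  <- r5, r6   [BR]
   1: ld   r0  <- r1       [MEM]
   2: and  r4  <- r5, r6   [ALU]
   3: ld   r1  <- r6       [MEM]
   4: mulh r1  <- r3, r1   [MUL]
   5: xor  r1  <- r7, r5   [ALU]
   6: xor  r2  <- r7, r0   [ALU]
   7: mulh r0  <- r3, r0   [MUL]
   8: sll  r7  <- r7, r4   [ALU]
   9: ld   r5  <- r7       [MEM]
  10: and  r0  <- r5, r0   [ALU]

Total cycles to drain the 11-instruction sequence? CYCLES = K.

  cy0 -> i0 (beq) no-port BR/MEM
  cy1 -> i1&i2 (ld+and) dual
  cy2 -> i3 (ld) RAW+WAW r1
  cy3 -> i4 (mulh) WAW r1
  cy4 -> i5&i6 (xor+xor) dual
  cy5 -> i7&i8 (mulh+sll) dual
  cy6 -> i9 (ld) RAW r5
  cy7 -> i10 (and) tail

CYCLES = 8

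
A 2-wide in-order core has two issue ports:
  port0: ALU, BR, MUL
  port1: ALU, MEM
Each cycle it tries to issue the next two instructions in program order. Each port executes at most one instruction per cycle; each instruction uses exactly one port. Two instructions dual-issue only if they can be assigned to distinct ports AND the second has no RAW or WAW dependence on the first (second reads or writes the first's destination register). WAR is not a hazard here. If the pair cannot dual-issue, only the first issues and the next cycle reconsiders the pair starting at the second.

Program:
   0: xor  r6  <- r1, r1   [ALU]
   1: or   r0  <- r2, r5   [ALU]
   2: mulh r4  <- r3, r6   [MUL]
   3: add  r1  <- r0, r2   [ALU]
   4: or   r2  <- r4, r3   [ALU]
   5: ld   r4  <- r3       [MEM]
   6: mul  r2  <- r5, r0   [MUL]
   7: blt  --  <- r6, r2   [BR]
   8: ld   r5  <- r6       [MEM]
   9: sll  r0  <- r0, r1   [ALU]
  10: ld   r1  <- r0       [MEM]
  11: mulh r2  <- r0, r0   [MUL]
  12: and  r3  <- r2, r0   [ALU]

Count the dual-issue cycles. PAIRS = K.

t=0 i0,i1:xor.ALU/or.ALU ; pair
t=1 i2,i3:mulh.MUL/add.ALU ; pair
t=2 i4,i5:or.ALU/ld.MEM ; pair
t=3 i6:mul.MUL ; no-port MUL/BR
t=4 i7,i8:blt.BR/ld.MEM ; pair
t=5 i9:sll.ALU ; RAW r0
t=6 i10,i11:ld.MEM/mulh.MUL ; pair
t=7 i12:and.ALU ; tail

PAIRS = 5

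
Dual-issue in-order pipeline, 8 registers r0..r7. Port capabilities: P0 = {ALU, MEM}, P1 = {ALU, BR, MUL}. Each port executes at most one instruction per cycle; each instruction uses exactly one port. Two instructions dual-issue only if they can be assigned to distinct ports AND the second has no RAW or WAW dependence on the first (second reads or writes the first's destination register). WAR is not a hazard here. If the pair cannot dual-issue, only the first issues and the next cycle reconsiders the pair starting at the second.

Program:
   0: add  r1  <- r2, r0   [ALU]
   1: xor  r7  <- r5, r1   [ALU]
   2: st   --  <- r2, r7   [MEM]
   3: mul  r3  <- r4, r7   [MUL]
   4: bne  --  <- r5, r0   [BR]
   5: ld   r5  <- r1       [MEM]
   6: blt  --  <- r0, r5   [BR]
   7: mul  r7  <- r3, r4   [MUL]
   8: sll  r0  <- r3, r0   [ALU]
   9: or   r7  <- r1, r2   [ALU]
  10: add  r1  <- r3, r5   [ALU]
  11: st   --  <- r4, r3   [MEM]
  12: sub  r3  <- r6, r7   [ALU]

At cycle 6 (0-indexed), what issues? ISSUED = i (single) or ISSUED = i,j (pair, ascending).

ISSUED = 9,10

  cy0 -> i0 (add.ALU) RAW r1
  cy1 -> i1 (xor.ALU) RAW r7
  cy2 -> i2&i3 (st.MEM+mul.MUL) 2-wide
  cy3 -> i4&i5 (bne.BR+ld.MEM) 2-wide
  cy4 -> i6 (blt.BR) no-port BR/MUL
  cy5 -> i7&i8 (mul.MUL+sll.ALU) 2-wide
  cy6 -> i9&i10 (or.ALU+add.ALU) 2-wide
  cy7 -> i11&i12 (st.MEM+sub.ALU) 2-wide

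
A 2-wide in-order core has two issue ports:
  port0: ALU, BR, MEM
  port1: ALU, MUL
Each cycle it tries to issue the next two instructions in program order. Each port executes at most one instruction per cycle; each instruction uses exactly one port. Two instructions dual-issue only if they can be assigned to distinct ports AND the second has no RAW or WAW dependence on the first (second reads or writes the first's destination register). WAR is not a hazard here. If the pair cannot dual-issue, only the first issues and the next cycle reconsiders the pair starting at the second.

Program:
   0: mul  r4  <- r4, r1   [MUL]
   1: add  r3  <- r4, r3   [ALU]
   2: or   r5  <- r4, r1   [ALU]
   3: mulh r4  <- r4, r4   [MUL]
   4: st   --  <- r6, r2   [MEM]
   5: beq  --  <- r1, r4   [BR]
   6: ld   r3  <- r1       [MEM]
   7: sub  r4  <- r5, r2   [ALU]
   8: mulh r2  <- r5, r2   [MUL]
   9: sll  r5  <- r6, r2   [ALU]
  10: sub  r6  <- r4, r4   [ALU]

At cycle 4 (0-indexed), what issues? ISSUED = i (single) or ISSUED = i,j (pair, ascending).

c0: i0 mul  RAW r4
c1: i1&i2 add/or  2-wide
c2: i3&i4 mulh/st  2-wide
c3: i5 beq  no-port BR/MEM
c4: i6&i7 ld/sub  2-wide
c5: i8 mulh  RAW r2
c6: i9&i10 sll/sub  2-wide

ISSUED = 6,7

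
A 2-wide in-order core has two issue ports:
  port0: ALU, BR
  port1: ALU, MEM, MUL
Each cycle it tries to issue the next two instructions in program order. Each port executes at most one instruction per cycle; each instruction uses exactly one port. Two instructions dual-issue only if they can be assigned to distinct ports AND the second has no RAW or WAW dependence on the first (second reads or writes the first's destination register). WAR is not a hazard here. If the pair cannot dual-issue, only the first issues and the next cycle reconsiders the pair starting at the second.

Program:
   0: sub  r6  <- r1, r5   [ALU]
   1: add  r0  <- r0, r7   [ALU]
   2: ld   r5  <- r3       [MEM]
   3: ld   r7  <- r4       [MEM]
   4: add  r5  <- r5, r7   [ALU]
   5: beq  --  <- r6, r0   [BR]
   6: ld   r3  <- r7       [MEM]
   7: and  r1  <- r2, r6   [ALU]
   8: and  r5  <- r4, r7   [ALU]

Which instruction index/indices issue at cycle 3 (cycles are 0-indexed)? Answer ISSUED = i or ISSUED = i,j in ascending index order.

ISSUED = 4,5

#0 head=0: sub add i0&i1 2-wide
#1 head=2: ld i2 no-port MEM/MEM
#2 head=3: ld i3 RAW r7
#3 head=4: add beq i4&i5 2-wide
#4 head=6: ld and i6&i7 2-wide
#5 head=8: and i8 tail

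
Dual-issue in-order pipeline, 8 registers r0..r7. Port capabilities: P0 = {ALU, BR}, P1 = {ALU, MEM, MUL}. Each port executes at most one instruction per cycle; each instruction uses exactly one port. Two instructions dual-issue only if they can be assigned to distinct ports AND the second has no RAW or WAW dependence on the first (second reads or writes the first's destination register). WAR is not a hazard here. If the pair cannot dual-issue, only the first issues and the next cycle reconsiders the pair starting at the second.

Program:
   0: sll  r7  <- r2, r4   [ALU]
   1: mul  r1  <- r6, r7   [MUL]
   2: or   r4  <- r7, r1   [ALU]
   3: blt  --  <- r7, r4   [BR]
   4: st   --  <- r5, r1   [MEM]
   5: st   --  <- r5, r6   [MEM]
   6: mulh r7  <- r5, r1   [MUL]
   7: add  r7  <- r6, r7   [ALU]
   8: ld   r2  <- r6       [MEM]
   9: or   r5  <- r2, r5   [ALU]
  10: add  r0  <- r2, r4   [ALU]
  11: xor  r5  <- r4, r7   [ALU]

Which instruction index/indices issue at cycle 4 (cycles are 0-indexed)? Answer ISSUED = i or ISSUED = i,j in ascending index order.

ISSUED = 5

  cy0 -> i0 (sll) RAW r7
  cy1 -> i1 (mul) RAW r1
  cy2 -> i2 (or) RAW r4
  cy3 -> i3&i4 (blt;st) dual
  cy4 -> i5 (st) no-port MEM/MUL
  cy5 -> i6 (mulh) RAW+WAW r7
  cy6 -> i7&i8 (add;ld) dual
  cy7 -> i9&i10 (or;add) dual
  cy8 -> i11 (xor) tail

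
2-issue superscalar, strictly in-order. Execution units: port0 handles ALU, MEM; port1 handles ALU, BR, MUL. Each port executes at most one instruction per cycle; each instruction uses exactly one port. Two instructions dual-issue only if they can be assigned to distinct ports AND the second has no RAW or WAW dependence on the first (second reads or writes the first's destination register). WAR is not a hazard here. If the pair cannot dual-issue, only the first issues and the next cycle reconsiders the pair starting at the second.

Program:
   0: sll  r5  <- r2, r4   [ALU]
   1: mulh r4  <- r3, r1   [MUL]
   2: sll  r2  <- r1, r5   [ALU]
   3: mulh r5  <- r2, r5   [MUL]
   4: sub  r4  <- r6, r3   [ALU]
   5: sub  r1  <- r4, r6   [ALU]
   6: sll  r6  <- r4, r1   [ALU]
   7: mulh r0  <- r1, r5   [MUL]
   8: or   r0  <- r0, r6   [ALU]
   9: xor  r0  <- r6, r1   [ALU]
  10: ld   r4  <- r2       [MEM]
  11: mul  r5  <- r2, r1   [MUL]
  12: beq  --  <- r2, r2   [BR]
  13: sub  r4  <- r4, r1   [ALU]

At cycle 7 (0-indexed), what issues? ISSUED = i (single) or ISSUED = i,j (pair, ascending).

ISSUED = 11

#0 head=0: sll.ALU mulh.MUL i0,i1 dual
#1 head=2: sll.ALU i2 RAW r2
#2 head=3: mulh.MUL sub.ALU i3,i4 dual
#3 head=5: sub.ALU i5 RAW r1
#4 head=6: sll.ALU mulh.MUL i6,i7 dual
#5 head=8: or.ALU i8 WAW r0
#6 head=9: xor.ALU ld.MEM i9,i10 dual
#7 head=11: mul.MUL i11 no-port MUL/BR
#8 head=12: beq.BR sub.ALU i12,i13 dual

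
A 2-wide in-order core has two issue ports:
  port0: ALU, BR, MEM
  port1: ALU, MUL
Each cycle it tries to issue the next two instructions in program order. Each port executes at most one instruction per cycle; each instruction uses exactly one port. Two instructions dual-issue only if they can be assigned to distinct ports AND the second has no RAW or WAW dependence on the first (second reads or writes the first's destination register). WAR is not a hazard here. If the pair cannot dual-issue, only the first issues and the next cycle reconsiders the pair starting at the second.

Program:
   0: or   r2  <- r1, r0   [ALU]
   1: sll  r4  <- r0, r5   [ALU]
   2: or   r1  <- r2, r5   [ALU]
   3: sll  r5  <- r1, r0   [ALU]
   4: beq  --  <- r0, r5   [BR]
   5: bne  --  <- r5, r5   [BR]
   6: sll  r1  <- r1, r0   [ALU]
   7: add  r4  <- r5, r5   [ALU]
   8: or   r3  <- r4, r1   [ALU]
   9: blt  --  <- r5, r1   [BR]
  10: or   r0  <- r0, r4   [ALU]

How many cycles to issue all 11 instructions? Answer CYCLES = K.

#0 head=0: or+sll i0&i1 dual
#1 head=2: or i2 RAW r1
#2 head=3: sll i3 RAW r5
#3 head=4: beq i4 no-port BR/BR
#4 head=5: bne+sll i5&i6 dual
#5 head=7: add i7 RAW r4
#6 head=8: or+blt i8&i9 dual
#7 head=10: or i10 tail

CYCLES = 8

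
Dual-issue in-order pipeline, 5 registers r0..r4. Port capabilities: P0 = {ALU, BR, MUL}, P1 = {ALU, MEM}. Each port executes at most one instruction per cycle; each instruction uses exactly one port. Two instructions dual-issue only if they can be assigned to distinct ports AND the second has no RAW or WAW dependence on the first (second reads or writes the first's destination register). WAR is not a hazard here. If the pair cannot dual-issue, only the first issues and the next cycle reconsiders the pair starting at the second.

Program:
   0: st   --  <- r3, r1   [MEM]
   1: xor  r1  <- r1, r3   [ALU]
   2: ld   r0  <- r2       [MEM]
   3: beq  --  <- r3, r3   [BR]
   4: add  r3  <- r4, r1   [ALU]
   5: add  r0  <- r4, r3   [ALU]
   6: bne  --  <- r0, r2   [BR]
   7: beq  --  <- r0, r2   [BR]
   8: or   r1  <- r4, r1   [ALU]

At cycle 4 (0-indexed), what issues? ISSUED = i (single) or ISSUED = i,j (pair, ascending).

ISSUED = 6

0. st/xor @i0+i1  | pair
1. ld/beq @i2+i3  | pair
2. add @i4  | RAW r3
3. add @i5  | RAW r0
4. bne @i6  | no-port BR/BR
5. beq/or @i7+i8  | pair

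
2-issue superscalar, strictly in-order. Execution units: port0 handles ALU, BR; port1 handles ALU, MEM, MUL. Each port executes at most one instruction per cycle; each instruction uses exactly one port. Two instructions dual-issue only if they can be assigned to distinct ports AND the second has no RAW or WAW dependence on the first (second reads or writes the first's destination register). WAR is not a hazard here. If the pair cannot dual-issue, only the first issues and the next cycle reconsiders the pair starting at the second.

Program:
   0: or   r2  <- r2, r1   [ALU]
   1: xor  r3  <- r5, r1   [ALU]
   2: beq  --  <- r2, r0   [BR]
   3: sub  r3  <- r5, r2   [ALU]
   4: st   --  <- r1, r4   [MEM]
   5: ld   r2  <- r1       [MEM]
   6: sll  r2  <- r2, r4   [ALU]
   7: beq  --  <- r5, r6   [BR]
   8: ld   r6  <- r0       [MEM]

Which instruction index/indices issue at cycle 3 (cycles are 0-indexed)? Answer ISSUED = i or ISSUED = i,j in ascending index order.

[0] i0&i1  or.ALU+xor.ALU  -- pair
[1] i2&i3  beq.BR+sub.ALU  -- pair
[2] i4  st.MEM  -- no-port MEM/MEM
[3] i5  ld.MEM  -- RAW+WAW r2
[4] i6&i7  sll.ALU+beq.BR  -- pair
[5] i8  ld.MEM  -- tail

ISSUED = 5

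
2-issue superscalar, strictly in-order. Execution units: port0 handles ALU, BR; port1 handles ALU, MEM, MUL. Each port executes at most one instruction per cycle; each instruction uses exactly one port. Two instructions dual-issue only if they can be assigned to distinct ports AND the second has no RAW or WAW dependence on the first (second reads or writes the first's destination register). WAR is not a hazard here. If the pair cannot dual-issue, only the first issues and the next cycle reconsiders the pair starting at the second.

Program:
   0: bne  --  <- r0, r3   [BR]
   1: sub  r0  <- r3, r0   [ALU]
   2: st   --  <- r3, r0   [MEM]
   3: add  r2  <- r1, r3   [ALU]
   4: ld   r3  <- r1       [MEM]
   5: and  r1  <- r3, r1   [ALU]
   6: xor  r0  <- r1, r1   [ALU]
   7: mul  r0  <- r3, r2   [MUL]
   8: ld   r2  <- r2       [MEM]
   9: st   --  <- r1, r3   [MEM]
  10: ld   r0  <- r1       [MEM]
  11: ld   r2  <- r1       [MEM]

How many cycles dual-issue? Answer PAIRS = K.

c0: i0+i1 bne sub  pair
c1: i2+i3 st add  pair
c2: i4 ld  RAW r3
c3: i5 and  RAW r1
c4: i6 xor  WAW r0
c5: i7 mul  no-port MUL/MEM
c6: i8 ld  no-port MEM/MEM
c7: i9 st  no-port MEM/MEM
c8: i10 ld  no-port MEM/MEM
c9: i11 ld  tail

PAIRS = 2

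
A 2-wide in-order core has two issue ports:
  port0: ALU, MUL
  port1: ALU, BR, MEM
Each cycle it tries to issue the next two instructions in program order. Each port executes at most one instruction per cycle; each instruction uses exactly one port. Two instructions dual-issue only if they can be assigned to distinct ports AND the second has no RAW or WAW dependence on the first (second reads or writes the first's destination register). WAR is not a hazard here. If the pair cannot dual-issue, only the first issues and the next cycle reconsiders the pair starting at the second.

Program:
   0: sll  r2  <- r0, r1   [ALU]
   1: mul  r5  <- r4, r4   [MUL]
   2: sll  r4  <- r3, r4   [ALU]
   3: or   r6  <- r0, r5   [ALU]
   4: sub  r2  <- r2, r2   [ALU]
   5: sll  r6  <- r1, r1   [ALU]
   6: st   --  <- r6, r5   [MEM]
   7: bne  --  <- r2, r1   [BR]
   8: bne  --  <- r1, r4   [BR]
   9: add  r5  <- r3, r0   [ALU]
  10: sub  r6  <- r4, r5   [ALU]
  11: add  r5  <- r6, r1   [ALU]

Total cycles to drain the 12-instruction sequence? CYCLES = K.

CYCLES = 8

c0: i0/i1 sll+mul  pair
c1: i2/i3 sll+or  pair
c2: i4/i5 sub+sll  pair
c3: i6 st  no-port MEM/BR
c4: i7 bne  no-port BR/BR
c5: i8/i9 bne+add  pair
c6: i10 sub  RAW r6
c7: i11 add  tail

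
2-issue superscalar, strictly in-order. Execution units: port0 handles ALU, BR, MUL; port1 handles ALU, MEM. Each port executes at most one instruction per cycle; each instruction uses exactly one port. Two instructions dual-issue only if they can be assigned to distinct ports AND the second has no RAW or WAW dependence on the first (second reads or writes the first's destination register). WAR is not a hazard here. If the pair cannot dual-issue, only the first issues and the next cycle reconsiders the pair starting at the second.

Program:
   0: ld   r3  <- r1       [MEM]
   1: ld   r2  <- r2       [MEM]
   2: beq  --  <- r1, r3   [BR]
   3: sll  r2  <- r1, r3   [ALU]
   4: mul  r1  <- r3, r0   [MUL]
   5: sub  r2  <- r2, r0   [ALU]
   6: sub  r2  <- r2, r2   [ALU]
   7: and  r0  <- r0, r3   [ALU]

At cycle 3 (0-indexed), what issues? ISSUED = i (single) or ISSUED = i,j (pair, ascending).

c0: i0 ld  no-port MEM/MEM
c1: i1+i2 ld/beq  2-wide
c2: i3+i4 sll/mul  2-wide
c3: i5 sub  RAW+WAW r2
c4: i6+i7 sub/and  2-wide

ISSUED = 5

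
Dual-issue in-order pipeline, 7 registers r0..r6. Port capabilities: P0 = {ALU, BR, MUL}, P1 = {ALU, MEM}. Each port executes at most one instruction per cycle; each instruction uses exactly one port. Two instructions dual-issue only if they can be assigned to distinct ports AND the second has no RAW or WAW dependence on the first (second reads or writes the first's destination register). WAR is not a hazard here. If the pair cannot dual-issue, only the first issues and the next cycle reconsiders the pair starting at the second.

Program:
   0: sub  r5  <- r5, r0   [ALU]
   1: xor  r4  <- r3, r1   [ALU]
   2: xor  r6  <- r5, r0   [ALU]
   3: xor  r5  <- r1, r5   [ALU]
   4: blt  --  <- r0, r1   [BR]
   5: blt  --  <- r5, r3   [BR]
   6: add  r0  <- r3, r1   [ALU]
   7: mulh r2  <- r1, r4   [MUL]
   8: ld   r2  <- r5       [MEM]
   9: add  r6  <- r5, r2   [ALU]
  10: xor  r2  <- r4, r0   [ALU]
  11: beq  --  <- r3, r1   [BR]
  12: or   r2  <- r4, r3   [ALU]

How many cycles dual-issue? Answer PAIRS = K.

#0 head=0: sub xor i0/i1 dual
#1 head=2: xor xor i2/i3 dual
#2 head=4: blt i4 no-port BR/BR
#3 head=5: blt add i5/i6 dual
#4 head=7: mulh i7 WAW r2
#5 head=8: ld i8 RAW r2
#6 head=9: add xor i9/i10 dual
#7 head=11: beq or i11/i12 dual

PAIRS = 5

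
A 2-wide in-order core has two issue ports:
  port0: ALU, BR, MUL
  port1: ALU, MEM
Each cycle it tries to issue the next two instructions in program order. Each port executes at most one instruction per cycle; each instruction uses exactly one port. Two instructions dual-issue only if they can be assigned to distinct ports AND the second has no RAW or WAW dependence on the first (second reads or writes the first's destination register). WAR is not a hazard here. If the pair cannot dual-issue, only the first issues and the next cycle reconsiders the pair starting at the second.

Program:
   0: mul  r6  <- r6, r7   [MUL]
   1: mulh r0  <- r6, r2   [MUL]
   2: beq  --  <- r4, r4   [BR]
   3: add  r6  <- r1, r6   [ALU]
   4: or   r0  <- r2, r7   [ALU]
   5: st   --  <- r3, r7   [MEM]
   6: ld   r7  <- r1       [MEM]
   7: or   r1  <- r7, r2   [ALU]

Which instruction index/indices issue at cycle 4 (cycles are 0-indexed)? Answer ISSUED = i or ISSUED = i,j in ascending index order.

[0] i0  mul.MUL  -- no-port MUL/MUL
[1] i1  mulh.MUL  -- no-port MUL/BR
[2] i2/i3  beq.BR/add.ALU  -- 2-wide
[3] i4/i5  or.ALU/st.MEM  -- 2-wide
[4] i6  ld.MEM  -- RAW r7
[5] i7  or.ALU  -- tail

ISSUED = 6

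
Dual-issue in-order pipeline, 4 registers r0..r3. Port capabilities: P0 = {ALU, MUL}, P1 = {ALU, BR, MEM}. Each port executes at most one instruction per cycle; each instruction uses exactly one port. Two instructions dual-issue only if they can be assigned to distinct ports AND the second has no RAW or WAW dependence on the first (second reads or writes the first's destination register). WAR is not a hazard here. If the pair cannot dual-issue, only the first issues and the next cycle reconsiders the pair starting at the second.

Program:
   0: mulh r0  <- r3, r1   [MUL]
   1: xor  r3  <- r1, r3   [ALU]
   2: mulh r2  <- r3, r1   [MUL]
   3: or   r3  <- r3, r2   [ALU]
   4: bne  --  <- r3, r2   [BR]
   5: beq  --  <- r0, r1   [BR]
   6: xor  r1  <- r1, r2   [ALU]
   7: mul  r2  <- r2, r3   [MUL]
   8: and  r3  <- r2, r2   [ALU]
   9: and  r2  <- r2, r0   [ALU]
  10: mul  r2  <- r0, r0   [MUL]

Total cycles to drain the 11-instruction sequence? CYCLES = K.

  cy0 -> i0/i1 (mulh.MUL+xor.ALU) dual
  cy1 -> i2 (mulh.MUL) RAW r2
  cy2 -> i3 (or.ALU) RAW r3
  cy3 -> i4 (bne.BR) no-port BR/BR
  cy4 -> i5/i6 (beq.BR+xor.ALU) dual
  cy5 -> i7 (mul.MUL) RAW r2
  cy6 -> i8/i9 (and.ALU+and.ALU) dual
  cy7 -> i10 (mul.MUL) tail

CYCLES = 8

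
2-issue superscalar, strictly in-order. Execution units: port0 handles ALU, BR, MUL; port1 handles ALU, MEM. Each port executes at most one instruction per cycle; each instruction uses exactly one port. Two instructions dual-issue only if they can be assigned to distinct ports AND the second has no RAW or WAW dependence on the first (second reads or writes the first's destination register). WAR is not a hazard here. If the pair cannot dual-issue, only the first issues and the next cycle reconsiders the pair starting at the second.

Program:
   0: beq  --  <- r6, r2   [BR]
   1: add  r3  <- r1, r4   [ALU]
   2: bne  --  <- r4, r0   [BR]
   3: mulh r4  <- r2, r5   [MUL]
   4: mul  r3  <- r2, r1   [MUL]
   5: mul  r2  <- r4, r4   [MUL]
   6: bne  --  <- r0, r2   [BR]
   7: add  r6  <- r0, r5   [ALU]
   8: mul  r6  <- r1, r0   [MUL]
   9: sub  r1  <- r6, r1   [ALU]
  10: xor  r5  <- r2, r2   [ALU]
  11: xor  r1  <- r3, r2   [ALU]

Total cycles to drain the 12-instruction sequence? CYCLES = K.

t=0 i0&i1:beq/add ; pair
t=1 i2:bne ; no-port BR/MUL
t=2 i3:mulh ; no-port MUL/MUL
t=3 i4:mul ; no-port MUL/MUL
t=4 i5:mul ; no-port MUL/BR
t=5 i6&i7:bne/add ; pair
t=6 i8:mul ; RAW r6
t=7 i9&i10:sub/xor ; pair
t=8 i11:xor ; tail

CYCLES = 9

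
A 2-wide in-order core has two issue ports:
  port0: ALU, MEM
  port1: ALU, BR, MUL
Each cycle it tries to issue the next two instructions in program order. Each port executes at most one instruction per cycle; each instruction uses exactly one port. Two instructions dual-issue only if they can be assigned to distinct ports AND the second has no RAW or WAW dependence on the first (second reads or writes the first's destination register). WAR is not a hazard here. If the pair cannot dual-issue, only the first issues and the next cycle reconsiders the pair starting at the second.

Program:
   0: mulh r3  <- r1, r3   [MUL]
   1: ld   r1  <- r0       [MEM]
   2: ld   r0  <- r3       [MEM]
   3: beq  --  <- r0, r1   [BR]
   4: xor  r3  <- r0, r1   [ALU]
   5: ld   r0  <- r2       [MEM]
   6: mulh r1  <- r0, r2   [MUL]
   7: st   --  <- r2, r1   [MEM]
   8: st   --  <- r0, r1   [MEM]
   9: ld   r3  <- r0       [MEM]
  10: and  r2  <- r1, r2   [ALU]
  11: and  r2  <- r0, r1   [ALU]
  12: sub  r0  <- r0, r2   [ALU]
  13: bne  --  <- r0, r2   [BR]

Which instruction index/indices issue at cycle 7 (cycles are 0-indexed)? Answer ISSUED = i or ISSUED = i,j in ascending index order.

ISSUED = 9,10

t=0 i0/i1:mulh.MUL/ld.MEM ; 2-wide
t=1 i2:ld.MEM ; RAW r0
t=2 i3/i4:beq.BR/xor.ALU ; 2-wide
t=3 i5:ld.MEM ; RAW r0
t=4 i6:mulh.MUL ; RAW r1
t=5 i7:st.MEM ; no-port MEM/MEM
t=6 i8:st.MEM ; no-port MEM/MEM
t=7 i9/i10:ld.MEM/and.ALU ; 2-wide
t=8 i11:and.ALU ; RAW r2
t=9 i12:sub.ALU ; RAW r0
t=10 i13:bne.BR ; tail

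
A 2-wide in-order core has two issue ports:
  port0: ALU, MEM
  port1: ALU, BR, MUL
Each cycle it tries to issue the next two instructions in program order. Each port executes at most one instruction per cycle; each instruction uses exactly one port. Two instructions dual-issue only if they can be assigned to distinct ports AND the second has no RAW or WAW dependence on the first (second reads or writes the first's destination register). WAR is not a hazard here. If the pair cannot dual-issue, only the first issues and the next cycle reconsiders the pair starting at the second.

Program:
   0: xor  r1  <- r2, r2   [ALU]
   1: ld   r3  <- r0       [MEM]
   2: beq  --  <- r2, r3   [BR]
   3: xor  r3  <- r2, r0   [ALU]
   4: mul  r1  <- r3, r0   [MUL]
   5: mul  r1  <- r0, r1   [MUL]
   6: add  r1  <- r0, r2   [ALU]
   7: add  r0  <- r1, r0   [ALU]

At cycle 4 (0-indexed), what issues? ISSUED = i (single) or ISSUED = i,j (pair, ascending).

t=0 i0,i1:xor+ld ; pair
t=1 i2,i3:beq+xor ; pair
t=2 i4:mul ; no-port MUL/MUL
t=3 i5:mul ; WAW r1
t=4 i6:add ; RAW r1
t=5 i7:add ; tail

ISSUED = 6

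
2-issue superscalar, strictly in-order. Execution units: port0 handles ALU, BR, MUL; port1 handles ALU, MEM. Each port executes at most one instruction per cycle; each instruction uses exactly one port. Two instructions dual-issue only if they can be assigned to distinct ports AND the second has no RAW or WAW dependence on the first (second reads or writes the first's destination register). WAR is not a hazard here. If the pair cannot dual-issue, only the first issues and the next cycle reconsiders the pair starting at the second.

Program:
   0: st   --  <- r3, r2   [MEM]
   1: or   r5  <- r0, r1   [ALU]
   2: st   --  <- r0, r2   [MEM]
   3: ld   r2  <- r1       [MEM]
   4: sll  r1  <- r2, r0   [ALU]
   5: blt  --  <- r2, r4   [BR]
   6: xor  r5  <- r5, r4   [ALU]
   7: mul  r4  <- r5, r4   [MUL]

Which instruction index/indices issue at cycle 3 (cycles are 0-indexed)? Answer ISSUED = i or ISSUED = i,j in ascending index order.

ISSUED = 4,5

[0] i0+i1  st.MEM;or.ALU  -- 2-wide
[1] i2  st.MEM  -- no-port MEM/MEM
[2] i3  ld.MEM  -- RAW r2
[3] i4+i5  sll.ALU;blt.BR  -- 2-wide
[4] i6  xor.ALU  -- RAW r5
[5] i7  mul.MUL  -- tail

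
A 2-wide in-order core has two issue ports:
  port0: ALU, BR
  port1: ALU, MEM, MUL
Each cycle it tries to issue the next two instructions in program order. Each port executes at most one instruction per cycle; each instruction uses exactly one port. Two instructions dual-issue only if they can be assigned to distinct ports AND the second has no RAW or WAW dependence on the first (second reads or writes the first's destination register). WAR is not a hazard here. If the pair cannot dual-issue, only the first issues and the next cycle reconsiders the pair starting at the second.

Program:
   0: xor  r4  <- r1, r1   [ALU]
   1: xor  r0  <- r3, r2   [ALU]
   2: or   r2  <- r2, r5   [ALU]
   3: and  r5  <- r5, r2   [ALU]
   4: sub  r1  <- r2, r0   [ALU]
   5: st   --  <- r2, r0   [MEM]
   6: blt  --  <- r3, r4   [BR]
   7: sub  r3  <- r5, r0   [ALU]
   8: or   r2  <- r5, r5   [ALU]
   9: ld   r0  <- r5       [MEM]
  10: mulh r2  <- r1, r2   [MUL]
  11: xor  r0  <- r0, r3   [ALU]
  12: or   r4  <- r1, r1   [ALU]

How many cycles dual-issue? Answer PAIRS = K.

PAIRS = 5

  cy0 -> i0,i1 (xor.ALU/xor.ALU) pair
  cy1 -> i2 (or.ALU) RAW r2
  cy2 -> i3,i4 (and.ALU/sub.ALU) pair
  cy3 -> i5,i6 (st.MEM/blt.BR) pair
  cy4 -> i7,i8 (sub.ALU/or.ALU) pair
  cy5 -> i9 (ld.MEM) no-port MEM/MUL
  cy6 -> i10,i11 (mulh.MUL/xor.ALU) pair
  cy7 -> i12 (or.ALU) tail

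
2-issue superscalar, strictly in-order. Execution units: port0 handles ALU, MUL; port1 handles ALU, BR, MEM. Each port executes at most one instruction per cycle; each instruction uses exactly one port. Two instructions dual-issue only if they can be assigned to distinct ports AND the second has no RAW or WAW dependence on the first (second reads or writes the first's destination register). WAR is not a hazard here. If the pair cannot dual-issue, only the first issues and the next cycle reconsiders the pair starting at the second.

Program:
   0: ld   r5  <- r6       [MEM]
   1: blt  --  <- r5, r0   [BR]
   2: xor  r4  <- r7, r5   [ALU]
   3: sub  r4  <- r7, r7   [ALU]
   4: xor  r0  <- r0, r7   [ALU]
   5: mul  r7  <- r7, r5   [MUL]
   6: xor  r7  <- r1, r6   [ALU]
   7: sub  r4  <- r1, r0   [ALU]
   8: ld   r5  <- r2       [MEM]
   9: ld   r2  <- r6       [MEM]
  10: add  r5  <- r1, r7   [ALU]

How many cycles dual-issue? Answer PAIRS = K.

[0] i0  ld.MEM  -- no-port MEM/BR
[1] i1+i2  blt.BR;xor.ALU  -- dual
[2] i3+i4  sub.ALU;xor.ALU  -- dual
[3] i5  mul.MUL  -- WAW r7
[4] i6+i7  xor.ALU;sub.ALU  -- dual
[5] i8  ld.MEM  -- no-port MEM/MEM
[6] i9+i10  ld.MEM;add.ALU  -- dual

PAIRS = 4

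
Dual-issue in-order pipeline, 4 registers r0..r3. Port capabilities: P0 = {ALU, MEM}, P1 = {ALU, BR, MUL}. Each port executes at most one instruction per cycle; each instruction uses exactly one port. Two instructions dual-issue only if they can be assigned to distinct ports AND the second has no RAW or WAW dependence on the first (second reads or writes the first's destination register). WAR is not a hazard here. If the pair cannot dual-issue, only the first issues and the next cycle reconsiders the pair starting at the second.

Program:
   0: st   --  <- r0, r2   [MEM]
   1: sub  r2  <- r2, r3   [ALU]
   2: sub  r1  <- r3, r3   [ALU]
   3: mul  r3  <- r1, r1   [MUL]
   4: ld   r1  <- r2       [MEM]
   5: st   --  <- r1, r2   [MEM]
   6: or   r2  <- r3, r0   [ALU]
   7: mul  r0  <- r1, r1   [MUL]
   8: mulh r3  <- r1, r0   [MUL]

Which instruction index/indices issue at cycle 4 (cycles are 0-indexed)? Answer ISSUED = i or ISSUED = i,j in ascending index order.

ISSUED = 7

[0] i0&i1  st/sub  -- pair
[1] i2  sub  -- RAW r1
[2] i3&i4  mul/ld  -- pair
[3] i5&i6  st/or  -- pair
[4] i7  mul  -- no-port MUL/MUL
[5] i8  mulh  -- tail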